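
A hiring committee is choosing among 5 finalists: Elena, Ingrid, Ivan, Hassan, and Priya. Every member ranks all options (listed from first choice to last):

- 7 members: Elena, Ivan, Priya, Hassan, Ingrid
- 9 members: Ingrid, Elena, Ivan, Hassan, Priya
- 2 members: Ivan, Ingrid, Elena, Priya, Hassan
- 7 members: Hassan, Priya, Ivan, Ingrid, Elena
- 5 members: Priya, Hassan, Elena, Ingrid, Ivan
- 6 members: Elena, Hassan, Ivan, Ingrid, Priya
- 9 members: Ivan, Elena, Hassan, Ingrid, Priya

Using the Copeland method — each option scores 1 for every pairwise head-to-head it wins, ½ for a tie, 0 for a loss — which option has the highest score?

Elena

Elena: beats Ingrid, Ivan, Hassan, and Priya → score 4.
Ingrid: beats Priya; loses to Elena, Ivan, and Hassan → score 1.
Ivan: beats Ingrid, Hassan, and Priya; loses to Elena → score 3.
Hassan: beats Ingrid and Priya; loses to Elena and Ivan → score 2.
Priya: loses to Elena, Ingrid, Ivan, and Hassan → score 0.
Elena has the best pairwise record.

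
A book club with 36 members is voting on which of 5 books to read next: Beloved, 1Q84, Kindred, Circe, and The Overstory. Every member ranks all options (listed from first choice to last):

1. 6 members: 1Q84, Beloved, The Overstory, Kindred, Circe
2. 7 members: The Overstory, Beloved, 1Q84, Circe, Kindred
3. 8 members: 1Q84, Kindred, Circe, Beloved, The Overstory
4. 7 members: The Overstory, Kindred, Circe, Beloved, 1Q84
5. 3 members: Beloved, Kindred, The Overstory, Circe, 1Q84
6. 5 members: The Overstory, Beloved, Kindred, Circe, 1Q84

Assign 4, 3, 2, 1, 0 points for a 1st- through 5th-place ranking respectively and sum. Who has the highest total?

Beloved: 6·3 + 7·3 + 8·1 + 7·1 + 3·4 + 5·3 = 81
1Q84: 6·4 + 7·2 + 8·4 + 7·0 + 3·0 + 5·0 = 70
Kindred: 6·1 + 7·0 + 8·3 + 7·3 + 3·3 + 5·2 = 70
Circe: 6·0 + 7·1 + 8·2 + 7·2 + 3·1 + 5·1 = 45
The Overstory: 6·2 + 7·4 + 8·0 + 7·4 + 3·2 + 5·4 = 94
The Overstory has the highest Borda score (94).

The Overstory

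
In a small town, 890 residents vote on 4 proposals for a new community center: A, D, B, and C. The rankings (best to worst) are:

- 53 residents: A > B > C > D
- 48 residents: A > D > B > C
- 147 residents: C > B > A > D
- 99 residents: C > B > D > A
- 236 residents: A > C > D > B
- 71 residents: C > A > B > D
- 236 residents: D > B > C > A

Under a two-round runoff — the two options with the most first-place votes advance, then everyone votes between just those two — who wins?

C

Round 1 first-place votes: A 337, D 236, B 0, C 317.
A and C advance.
Runoff: A is preferred to C by 337 voters; C by 553.
C wins the runoff.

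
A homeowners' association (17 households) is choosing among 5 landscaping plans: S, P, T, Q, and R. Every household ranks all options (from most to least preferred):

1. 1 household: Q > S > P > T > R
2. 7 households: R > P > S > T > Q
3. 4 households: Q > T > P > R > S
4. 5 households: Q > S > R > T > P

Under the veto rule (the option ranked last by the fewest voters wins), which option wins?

Last-place votes: S 4, P 5, T 0, Q 7, R 1.
T is ranked last by the fewest voters, so T wins.

T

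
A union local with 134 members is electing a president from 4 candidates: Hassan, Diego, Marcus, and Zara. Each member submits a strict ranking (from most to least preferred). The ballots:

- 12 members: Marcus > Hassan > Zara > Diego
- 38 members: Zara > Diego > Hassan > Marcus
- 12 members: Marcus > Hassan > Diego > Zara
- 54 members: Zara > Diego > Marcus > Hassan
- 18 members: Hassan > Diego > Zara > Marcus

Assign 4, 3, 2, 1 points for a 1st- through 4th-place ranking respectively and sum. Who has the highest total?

Hassan: 12·3 + 38·2 + 12·3 + 54·1 + 18·4 = 274
Diego: 12·1 + 38·3 + 12·2 + 54·3 + 18·3 = 366
Marcus: 12·4 + 38·1 + 12·4 + 54·2 + 18·1 = 260
Zara: 12·2 + 38·4 + 12·1 + 54·4 + 18·2 = 440
Zara has the highest Borda score (440).

Zara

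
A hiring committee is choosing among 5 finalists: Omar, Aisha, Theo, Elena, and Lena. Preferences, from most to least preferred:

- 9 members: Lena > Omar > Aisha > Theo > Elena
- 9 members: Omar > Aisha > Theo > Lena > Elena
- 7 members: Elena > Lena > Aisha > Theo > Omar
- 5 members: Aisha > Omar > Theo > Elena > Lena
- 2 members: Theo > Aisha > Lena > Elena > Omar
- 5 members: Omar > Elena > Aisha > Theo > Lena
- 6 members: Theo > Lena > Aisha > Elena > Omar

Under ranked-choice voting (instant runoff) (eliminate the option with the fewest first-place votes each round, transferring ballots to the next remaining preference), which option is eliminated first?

Round 1: Omar 14, Aisha 5, Theo 8, Elena 7, Lena 9. Eliminate Aisha.

Aisha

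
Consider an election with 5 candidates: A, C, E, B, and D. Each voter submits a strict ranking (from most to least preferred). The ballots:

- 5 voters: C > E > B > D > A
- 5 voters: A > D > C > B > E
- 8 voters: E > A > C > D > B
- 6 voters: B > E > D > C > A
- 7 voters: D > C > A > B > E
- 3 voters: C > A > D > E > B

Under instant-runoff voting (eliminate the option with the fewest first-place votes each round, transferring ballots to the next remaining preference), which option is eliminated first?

A

Round 1: A 5, C 8, E 8, B 6, D 7. Eliminate A.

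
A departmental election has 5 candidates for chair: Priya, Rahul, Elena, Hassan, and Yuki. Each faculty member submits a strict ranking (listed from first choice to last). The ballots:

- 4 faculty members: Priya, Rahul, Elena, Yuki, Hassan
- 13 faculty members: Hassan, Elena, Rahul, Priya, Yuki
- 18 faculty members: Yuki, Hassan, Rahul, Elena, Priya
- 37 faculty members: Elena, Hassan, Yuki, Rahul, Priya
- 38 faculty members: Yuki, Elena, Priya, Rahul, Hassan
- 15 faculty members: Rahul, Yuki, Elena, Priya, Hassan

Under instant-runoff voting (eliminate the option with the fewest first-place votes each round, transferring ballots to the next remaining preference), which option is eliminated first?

Round 1: Priya 4, Rahul 15, Elena 37, Hassan 13, Yuki 56. Eliminate Priya.

Priya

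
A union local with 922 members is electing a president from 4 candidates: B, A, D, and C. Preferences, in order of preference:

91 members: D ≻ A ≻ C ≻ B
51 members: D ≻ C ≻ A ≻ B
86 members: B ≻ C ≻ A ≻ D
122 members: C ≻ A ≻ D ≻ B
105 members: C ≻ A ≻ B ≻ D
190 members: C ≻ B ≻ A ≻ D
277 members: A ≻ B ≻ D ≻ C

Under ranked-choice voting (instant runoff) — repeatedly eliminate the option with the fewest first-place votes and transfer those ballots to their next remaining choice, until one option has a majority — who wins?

C

Round 1: B 86, A 277, D 142, C 417. Eliminate B.
Round 2: A 277, D 142, C 503. C has a majority.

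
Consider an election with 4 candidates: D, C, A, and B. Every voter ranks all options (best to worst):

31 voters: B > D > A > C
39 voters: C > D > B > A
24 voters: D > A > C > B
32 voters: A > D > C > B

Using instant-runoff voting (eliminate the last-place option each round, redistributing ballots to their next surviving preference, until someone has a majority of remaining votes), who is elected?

A

Round 1: D 24, C 39, A 32, B 31. Eliminate D.
Round 2: C 39, A 56, B 31. Eliminate B.
Round 3: C 39, A 87. A has a majority.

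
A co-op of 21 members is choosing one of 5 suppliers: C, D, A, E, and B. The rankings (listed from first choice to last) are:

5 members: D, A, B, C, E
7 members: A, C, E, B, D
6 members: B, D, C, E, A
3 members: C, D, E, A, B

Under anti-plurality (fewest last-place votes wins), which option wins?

C

Last-place votes: C 0, D 7, A 6, E 5, B 3.
C is ranked last by the fewest voters, so C wins.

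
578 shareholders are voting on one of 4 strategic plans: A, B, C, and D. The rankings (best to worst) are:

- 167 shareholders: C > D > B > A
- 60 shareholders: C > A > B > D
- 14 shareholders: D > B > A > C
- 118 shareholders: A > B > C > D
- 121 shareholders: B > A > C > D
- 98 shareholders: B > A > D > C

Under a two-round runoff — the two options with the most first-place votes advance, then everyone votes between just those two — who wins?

Round 1 first-place votes: A 118, B 219, C 227, D 14.
C and B advance.
Runoff: C is preferred to B by 227 voters; B by 351.
B wins the runoff.

B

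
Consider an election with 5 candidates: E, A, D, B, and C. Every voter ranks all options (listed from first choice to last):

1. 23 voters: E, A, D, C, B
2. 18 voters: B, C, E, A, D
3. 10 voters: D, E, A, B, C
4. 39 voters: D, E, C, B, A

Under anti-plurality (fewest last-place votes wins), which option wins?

Last-place votes: E 0, A 39, D 18, B 23, C 10.
E is ranked last by the fewest voters, so E wins.

E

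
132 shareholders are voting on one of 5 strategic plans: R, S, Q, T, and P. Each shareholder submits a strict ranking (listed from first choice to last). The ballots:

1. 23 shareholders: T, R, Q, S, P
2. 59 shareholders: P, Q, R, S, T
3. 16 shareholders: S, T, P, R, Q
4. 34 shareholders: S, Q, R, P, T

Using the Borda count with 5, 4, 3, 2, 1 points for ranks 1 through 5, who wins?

Q

R: 23·4 + 59·3 + 16·2 + 34·3 = 403
S: 23·2 + 59·2 + 16·5 + 34·5 = 414
Q: 23·3 + 59·4 + 16·1 + 34·4 = 457
T: 23·5 + 59·1 + 16·4 + 34·1 = 272
P: 23·1 + 59·5 + 16·3 + 34·2 = 434
Q has the highest Borda score (457).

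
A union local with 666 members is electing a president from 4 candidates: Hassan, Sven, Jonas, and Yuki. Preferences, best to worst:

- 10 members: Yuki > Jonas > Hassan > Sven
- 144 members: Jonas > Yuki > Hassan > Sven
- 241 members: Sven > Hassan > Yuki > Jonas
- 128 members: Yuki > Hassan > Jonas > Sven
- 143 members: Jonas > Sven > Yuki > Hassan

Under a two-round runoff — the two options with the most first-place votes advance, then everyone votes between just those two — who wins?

Round 1 first-place votes: Hassan 0, Sven 241, Jonas 287, Yuki 138.
Jonas and Sven advance.
Runoff: Jonas is preferred to Sven by 425 voters; Sven by 241.
Jonas wins the runoff.

Jonas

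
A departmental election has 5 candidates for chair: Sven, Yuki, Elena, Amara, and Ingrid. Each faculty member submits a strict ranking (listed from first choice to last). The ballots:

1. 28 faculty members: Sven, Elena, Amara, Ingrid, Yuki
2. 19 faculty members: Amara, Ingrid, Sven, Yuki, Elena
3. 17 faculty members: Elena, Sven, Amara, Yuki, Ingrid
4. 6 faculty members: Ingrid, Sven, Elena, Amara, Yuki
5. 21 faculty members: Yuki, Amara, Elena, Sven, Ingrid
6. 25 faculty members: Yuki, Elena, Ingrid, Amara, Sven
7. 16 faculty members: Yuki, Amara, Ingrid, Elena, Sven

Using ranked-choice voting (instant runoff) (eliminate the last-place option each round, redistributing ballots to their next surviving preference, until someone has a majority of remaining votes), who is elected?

Sven

Round 1: Sven 28, Yuki 62, Elena 17, Amara 19, Ingrid 6. Eliminate Ingrid.
Round 2: Sven 34, Yuki 62, Elena 17, Amara 19. Eliminate Elena.
Round 3: Sven 51, Yuki 62, Amara 19. Eliminate Amara.
Round 4: Sven 70, Yuki 62. Sven has a majority.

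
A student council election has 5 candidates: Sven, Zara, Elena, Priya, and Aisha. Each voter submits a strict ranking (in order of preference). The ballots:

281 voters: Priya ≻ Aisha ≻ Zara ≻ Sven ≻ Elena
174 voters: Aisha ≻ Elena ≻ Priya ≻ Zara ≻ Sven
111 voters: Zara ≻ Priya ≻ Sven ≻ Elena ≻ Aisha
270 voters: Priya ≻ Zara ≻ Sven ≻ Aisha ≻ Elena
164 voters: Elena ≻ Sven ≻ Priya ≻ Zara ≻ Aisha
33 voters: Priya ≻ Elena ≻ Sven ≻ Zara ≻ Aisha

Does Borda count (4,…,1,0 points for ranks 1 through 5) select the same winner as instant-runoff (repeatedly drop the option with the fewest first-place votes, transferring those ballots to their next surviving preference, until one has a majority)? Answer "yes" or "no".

Borda — scores: Sven 1601, Zara 2187, Elena 1388, Priya 3345, Aisha 1809. Winner: Priya.
Instant-runoff — R1 Sven 0, Zara 111, Elena 164, Priya 584, Aisha 174 (Priya winner). Winner: Priya.
The two methods agree.

yes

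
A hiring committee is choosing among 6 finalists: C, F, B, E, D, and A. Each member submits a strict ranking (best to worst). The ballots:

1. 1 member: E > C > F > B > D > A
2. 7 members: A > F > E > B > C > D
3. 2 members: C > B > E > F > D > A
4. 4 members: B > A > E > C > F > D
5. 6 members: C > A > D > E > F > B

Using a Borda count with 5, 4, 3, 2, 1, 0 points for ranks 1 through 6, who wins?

C: 1·4 + 7·1 + 2·5 + 4·2 + 6·5 = 59
F: 1·3 + 7·4 + 2·2 + 4·1 + 6·1 = 45
B: 1·2 + 7·2 + 2·4 + 4·5 + 6·0 = 44
E: 1·5 + 7·3 + 2·3 + 4·3 + 6·2 = 56
D: 1·1 + 7·0 + 2·1 + 4·0 + 6·3 = 21
A: 1·0 + 7·5 + 2·0 + 4·4 + 6·4 = 75
A has the highest Borda score (75).

A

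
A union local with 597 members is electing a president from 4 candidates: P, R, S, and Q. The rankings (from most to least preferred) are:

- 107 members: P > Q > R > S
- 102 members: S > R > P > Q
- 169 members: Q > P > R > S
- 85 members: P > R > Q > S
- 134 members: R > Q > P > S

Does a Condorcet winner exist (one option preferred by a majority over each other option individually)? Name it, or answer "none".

none

Checking pairwise contests:
Q beats P 303–294.
P beats R 361–236.
P beats S 495–102.
R beats Q 321–276.
Every option loses at least one head-to-head, so there is no Condorcet winner.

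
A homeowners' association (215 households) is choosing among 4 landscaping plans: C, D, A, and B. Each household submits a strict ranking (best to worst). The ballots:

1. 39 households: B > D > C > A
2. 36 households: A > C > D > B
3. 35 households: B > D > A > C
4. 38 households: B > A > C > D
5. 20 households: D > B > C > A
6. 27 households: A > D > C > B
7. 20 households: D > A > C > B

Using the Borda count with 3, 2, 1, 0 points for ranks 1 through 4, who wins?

B

C: 39·1 + 36·2 + 35·0 + 38·1 + 20·1 + 27·1 + 20·1 = 216
D: 39·2 + 36·1 + 35·2 + 38·0 + 20·3 + 27·2 + 20·3 = 358
A: 39·0 + 36·3 + 35·1 + 38·2 + 20·0 + 27·3 + 20·2 = 340
B: 39·3 + 36·0 + 35·3 + 38·3 + 20·2 + 27·0 + 20·0 = 376
B has the highest Borda score (376).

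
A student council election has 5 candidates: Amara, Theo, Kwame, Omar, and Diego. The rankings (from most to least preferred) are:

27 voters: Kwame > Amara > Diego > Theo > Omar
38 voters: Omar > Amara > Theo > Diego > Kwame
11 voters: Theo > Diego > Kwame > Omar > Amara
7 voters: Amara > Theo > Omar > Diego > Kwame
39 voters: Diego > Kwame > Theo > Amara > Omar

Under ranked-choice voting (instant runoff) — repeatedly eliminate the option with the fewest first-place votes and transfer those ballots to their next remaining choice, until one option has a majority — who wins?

Round 1: Amara 7, Theo 11, Kwame 27, Omar 38, Diego 39. Eliminate Amara.
Round 2: Theo 18, Kwame 27, Omar 38, Diego 39. Eliminate Theo.
Round 3: Kwame 27, Omar 45, Diego 50. Eliminate Kwame.
Round 4: Omar 45, Diego 77. Diego has a majority.

Diego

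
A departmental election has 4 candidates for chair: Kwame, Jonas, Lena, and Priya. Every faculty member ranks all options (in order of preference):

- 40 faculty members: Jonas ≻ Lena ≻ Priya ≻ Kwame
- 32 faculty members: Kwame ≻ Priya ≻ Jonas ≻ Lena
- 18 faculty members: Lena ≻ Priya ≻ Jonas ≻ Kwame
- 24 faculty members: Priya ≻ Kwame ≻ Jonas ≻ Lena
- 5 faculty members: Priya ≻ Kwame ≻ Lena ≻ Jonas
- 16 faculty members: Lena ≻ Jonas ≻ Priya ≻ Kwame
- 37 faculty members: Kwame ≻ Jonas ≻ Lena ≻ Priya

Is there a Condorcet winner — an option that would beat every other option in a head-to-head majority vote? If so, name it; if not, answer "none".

none

Checking pairwise contests:
Priya beats Kwame 103–69.
Kwame beats Jonas 98–74.
Kwame beats Lena 98–74.
Jonas beats Priya 93–79.
Every option loses at least one head-to-head, so there is no Condorcet winner.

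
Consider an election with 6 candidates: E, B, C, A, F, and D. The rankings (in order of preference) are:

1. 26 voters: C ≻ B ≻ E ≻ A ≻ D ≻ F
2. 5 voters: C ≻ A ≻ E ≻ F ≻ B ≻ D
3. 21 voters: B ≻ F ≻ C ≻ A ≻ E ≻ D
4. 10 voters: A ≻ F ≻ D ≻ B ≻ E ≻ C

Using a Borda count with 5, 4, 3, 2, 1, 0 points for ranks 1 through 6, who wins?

E: 26·3 + 5·3 + 21·1 + 10·1 = 124
B: 26·4 + 5·1 + 21·5 + 10·2 = 234
C: 26·5 + 5·5 + 21·3 + 10·0 = 218
A: 26·2 + 5·4 + 21·2 + 10·5 = 164
F: 26·0 + 5·2 + 21·4 + 10·4 = 134
D: 26·1 + 5·0 + 21·0 + 10·3 = 56
B has the highest Borda score (234).

B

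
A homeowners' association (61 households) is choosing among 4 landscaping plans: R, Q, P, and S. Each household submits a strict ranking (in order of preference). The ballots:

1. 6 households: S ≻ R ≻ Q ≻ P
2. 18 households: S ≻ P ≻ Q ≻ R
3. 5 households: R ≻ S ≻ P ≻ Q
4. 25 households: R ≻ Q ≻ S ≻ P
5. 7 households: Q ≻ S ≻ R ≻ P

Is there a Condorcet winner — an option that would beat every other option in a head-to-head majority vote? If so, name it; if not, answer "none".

Checking pairwise contests:
S beats R 31–30.
R beats Q 36–25.
R beats P 43–18.
Q beats S 32–29.
Every option loses at least one head-to-head, so there is no Condorcet winner.

none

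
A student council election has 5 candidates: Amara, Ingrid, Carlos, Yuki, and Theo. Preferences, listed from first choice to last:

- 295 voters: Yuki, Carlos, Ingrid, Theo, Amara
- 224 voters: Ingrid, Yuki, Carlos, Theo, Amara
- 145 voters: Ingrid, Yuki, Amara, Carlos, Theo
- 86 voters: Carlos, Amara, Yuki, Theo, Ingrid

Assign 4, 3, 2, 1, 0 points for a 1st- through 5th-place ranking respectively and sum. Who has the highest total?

Amara: 295·0 + 224·0 + 145·2 + 86·3 = 548
Ingrid: 295·2 + 224·4 + 145·4 + 86·0 = 2066
Carlos: 295·3 + 224·2 + 145·1 + 86·4 = 1822
Yuki: 295·4 + 224·3 + 145·3 + 86·2 = 2459
Theo: 295·1 + 224·1 + 145·0 + 86·1 = 605
Yuki has the highest Borda score (2459).

Yuki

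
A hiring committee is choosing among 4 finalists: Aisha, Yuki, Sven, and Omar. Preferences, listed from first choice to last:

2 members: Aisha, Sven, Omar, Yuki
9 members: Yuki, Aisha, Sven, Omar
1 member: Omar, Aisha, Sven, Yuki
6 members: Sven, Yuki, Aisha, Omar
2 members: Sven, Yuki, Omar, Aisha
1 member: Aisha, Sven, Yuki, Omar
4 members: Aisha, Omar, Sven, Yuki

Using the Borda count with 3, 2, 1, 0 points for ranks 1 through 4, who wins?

Aisha

Aisha: 2·3 + 9·2 + 1·2 + 6·1 + 2·0 + 1·3 + 4·3 = 47
Yuki: 2·0 + 9·3 + 1·0 + 6·2 + 2·2 + 1·1 + 4·0 = 44
Sven: 2·2 + 9·1 + 1·1 + 6·3 + 2·3 + 1·2 + 4·1 = 44
Omar: 2·1 + 9·0 + 1·3 + 6·0 + 2·1 + 1·0 + 4·2 = 15
Aisha has the highest Borda score (47).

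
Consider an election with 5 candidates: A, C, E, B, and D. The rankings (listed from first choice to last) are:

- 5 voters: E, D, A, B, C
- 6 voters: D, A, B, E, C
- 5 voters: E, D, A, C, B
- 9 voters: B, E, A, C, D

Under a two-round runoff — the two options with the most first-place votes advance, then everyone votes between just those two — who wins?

Round 1 first-place votes: A 0, C 0, E 10, B 9, D 6.
E and B advance.
Runoff: E is preferred to B by 10 voters; B by 15.
B wins the runoff.

B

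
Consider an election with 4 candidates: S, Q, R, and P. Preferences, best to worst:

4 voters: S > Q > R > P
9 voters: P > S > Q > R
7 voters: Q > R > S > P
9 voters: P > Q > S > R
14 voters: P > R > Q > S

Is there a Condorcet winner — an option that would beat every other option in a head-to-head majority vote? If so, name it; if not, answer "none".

P vs S: 32–11 for P.
P vs Q: 32–11 for P.
P vs R: 32–11 for P.
P beats every other option head-to-head.

P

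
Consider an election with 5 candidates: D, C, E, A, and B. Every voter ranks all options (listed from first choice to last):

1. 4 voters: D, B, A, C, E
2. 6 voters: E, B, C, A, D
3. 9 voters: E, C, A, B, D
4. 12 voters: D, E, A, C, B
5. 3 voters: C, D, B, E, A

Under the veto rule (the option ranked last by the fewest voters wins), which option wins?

C

Last-place votes: D 15, C 0, E 4, A 3, B 12.
C is ranked last by the fewest voters, so C wins.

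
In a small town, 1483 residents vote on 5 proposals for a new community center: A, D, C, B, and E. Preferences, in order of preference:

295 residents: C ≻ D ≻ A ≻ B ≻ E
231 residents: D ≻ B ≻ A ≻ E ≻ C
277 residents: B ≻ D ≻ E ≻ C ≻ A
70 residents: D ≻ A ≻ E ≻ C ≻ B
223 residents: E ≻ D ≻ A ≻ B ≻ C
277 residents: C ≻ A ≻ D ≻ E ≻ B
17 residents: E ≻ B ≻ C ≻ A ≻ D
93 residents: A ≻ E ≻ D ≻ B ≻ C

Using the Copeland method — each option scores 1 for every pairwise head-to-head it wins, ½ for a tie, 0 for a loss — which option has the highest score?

D

A: beats B and E; loses to D and C → score 2.
D: beats A, C, B, and E → score 4.
C: beats A; loses to D, B, and E → score 1.
B: beats C and E; loses to A and D → score 2.
E: beats C; loses to A, D, and B → score 1.
D has the best pairwise record.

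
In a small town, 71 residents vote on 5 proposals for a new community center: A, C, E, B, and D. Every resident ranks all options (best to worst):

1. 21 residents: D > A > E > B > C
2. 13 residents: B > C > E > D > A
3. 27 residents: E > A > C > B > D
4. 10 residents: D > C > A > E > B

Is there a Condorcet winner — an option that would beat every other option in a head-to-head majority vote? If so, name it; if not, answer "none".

E vs A: 40–31 for E.
E vs C: 48–23 for E.
E vs B: 58–13 for E.
E vs D: 40–31 for E.
E beats every other option head-to-head.

E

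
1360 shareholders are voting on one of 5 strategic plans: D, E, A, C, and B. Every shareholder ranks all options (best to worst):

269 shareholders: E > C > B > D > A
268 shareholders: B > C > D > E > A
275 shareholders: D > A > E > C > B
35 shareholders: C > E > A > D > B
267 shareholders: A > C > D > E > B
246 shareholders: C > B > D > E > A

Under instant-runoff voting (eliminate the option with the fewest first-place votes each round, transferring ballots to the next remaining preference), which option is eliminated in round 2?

Round 1: D 275, E 269, A 267, C 281, B 268. Eliminate A.
Round 2: D 275, E 269, C 548, B 268. Eliminate B.

B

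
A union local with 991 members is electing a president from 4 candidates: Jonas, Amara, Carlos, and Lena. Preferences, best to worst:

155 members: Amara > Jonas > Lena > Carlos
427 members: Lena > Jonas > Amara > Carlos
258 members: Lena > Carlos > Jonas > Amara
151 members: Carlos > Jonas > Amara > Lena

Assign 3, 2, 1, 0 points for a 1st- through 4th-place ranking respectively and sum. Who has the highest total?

Lena

Jonas: 155·2 + 427·2 + 258·1 + 151·2 = 1724
Amara: 155·3 + 427·1 + 258·0 + 151·1 = 1043
Carlos: 155·0 + 427·0 + 258·2 + 151·3 = 969
Lena: 155·1 + 427·3 + 258·3 + 151·0 = 2210
Lena has the highest Borda score (2210).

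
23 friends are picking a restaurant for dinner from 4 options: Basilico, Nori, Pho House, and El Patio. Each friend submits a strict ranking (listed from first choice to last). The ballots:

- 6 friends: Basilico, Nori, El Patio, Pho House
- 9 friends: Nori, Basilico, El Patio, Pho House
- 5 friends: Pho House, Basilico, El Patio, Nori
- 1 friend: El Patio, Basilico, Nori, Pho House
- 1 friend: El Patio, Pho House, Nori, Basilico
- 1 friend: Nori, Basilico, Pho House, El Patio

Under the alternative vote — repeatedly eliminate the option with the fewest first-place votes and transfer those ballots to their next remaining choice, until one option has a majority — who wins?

Round 1: Basilico 6, Nori 10, Pho House 5, El Patio 2. Eliminate El Patio.
Round 2: Basilico 7, Nori 10, Pho House 6. Eliminate Pho House.
Round 3: Basilico 12, Nori 11. Basilico has a majority.

Basilico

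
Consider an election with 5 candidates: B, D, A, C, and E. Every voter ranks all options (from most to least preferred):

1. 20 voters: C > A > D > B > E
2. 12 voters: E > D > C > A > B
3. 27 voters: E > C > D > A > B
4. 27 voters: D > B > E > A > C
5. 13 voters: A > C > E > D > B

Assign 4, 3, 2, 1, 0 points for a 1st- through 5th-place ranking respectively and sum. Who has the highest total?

D

B: 20·1 + 12·0 + 27·0 + 27·3 + 13·0 = 101
D: 20·2 + 12·3 + 27·2 + 27·4 + 13·1 = 251
A: 20·3 + 12·1 + 27·1 + 27·1 + 13·4 = 178
C: 20·4 + 12·2 + 27·3 + 27·0 + 13·3 = 224
E: 20·0 + 12·4 + 27·4 + 27·2 + 13·2 = 236
D has the highest Borda score (251).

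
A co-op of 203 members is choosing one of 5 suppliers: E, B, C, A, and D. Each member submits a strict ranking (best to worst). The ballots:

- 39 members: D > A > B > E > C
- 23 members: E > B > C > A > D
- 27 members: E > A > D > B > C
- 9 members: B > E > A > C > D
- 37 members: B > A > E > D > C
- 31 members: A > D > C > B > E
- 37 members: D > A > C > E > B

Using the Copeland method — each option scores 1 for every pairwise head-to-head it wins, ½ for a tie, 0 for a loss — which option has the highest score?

A

E: beats C; loses to B, A, and D → score 1.
B: beats E and C; loses to A and D → score 2.
C: loses to E, B, A, and D → score 0.
A: beats E, B, C, and D → score 4.
D: beats E, B, and C; loses to A → score 3.
A has the best pairwise record.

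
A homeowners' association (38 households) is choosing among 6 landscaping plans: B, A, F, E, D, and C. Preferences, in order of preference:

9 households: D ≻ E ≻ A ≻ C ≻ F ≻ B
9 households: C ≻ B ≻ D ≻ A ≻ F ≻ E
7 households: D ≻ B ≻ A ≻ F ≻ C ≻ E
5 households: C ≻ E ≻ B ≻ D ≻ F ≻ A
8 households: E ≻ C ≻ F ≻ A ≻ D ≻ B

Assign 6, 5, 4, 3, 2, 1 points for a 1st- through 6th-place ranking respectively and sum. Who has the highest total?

C

B: 9·1 + 9·5 + 7·5 + 5·4 + 8·1 = 117
A: 9·4 + 9·3 + 7·4 + 5·1 + 8·3 = 120
F: 9·2 + 9·2 + 7·3 + 5·2 + 8·4 = 99
E: 9·5 + 9·1 + 7·1 + 5·5 + 8·6 = 134
D: 9·6 + 9·4 + 7·6 + 5·3 + 8·2 = 163
C: 9·3 + 9·6 + 7·2 + 5·6 + 8·5 = 165
C has the highest Borda score (165).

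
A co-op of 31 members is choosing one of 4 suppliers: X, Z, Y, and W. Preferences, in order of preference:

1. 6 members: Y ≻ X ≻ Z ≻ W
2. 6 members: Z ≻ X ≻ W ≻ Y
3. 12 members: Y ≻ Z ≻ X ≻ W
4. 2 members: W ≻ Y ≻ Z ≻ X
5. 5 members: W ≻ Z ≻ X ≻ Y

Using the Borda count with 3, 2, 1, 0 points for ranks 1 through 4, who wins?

Z

X: 6·2 + 6·2 + 12·1 + 2·0 + 5·1 = 41
Z: 6·1 + 6·3 + 12·2 + 2·1 + 5·2 = 60
Y: 6·3 + 6·0 + 12·3 + 2·2 + 5·0 = 58
W: 6·0 + 6·1 + 12·0 + 2·3 + 5·3 = 27
Z has the highest Borda score (60).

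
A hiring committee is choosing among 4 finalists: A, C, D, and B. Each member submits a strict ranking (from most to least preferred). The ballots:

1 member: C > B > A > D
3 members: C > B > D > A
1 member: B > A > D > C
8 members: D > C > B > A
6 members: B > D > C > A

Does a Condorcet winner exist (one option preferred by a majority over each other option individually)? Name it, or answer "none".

Checking pairwise contests:
C beats A 18–1.
D beats C 15–4.
B beats D 11–8.
C beats B 12–7.
Every option loses at least one head-to-head, so there is no Condorcet winner.

none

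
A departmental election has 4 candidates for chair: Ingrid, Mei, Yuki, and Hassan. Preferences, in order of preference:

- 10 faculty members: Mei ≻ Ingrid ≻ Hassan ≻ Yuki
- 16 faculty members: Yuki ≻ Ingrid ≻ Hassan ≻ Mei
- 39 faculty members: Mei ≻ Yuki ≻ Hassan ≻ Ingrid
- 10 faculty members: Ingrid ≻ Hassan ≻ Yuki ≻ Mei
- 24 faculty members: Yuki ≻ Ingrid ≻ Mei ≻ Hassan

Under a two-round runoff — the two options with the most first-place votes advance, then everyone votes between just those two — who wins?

Round 1 first-place votes: Ingrid 10, Mei 49, Yuki 40, Hassan 0.
Mei and Yuki advance.
Runoff: Mei is preferred to Yuki by 49 voters; Yuki by 50.
Yuki wins the runoff.

Yuki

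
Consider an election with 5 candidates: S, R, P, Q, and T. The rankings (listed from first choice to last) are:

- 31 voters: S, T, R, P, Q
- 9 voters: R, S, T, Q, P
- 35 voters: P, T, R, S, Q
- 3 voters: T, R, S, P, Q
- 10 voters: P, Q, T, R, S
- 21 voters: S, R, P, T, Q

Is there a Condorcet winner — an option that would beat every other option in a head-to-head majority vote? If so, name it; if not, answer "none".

none

Checking pairwise contests:
R beats S 57–52.
T beats R 79–30.
S beats P 64–45.
S beats Q 99–10.
S beats T 61–48.
Every option loses at least one head-to-head, so there is no Condorcet winner.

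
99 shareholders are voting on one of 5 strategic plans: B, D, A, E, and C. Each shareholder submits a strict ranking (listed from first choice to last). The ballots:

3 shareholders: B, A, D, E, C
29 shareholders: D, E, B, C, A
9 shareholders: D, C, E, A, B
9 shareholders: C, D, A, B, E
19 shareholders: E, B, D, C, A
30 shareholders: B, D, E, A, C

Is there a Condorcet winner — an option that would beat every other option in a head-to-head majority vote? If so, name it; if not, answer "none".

Checking pairwise contests:
E beats B 57–42.
B beats D 52–47.
B beats A 81–18.
D beats E 80–19.
B beats C 81–18.
Every option loses at least one head-to-head, so there is no Condorcet winner.

none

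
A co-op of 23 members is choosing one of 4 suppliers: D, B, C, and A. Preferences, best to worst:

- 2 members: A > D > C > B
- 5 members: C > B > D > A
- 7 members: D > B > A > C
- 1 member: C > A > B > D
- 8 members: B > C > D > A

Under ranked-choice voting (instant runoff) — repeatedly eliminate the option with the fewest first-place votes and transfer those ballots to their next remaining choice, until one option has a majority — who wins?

B

Round 1: D 7, B 8, C 6, A 2. Eliminate A.
Round 2: D 9, B 8, C 6. Eliminate C.
Round 3: D 9, B 14. B has a majority.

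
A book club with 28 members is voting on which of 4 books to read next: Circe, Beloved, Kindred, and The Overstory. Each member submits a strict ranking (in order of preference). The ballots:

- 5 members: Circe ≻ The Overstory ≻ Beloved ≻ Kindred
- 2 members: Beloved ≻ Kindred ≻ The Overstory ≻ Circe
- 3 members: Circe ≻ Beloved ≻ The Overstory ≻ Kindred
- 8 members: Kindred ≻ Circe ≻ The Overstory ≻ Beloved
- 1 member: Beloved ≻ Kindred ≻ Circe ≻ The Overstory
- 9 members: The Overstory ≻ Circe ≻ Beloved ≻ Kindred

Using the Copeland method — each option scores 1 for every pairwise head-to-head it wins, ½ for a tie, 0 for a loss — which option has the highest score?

Circe

Circe: beats Beloved, Kindred, and The Overstory → score 3.
Beloved: beats Kindred; loses to Circe and The Overstory → score 1.
Kindred: loses to Circe, Beloved, and The Overstory → score 0.
The Overstory: beats Beloved and Kindred; loses to Circe → score 2.
Circe has the best pairwise record.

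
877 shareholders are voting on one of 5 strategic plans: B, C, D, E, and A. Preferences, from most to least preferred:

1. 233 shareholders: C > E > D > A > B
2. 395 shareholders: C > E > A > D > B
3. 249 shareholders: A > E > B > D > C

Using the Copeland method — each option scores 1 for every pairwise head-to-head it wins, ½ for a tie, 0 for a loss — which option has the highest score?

C

B: loses to C, D, E, and A → score 0.
C: beats B, D, E, and A → score 4.
D: beats B; loses to C, E, and A → score 1.
E: beats B, D, and A; loses to C → score 3.
A: beats B and D; loses to C and E → score 2.
C has the best pairwise record.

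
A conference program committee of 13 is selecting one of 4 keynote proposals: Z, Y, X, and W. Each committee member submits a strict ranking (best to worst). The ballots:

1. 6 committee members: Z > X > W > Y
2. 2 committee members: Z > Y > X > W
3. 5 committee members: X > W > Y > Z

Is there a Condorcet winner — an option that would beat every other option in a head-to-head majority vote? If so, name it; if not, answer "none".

Z vs Y: 8–5 for Z.
Z vs X: 8–5 for Z.
Z vs W: 8–5 for Z.
Z beats every other option head-to-head.

Z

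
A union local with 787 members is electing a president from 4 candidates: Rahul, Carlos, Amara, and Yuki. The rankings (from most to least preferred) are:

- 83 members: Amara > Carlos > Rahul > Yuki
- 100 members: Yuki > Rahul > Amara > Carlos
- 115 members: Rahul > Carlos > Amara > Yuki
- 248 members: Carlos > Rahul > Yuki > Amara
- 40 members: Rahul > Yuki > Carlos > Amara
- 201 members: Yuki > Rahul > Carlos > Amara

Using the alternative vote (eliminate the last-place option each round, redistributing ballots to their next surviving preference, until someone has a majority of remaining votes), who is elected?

Round 1: Rahul 155, Carlos 248, Amara 83, Yuki 301. Eliminate Amara.
Round 2: Rahul 155, Carlos 331, Yuki 301. Eliminate Rahul.
Round 3: Carlos 446, Yuki 341. Carlos has a majority.

Carlos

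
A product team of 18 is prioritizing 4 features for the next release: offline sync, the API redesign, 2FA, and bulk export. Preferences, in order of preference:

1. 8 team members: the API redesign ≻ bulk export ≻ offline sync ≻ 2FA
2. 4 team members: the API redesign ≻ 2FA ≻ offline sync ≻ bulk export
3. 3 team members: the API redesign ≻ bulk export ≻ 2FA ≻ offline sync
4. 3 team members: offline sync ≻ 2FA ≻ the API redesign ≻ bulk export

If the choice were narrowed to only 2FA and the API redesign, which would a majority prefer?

Voters preferring 2FA to the API redesign: 3; preferring the API redesign to 2FA: 15.
the API redesign wins the head-to-head.

the API redesign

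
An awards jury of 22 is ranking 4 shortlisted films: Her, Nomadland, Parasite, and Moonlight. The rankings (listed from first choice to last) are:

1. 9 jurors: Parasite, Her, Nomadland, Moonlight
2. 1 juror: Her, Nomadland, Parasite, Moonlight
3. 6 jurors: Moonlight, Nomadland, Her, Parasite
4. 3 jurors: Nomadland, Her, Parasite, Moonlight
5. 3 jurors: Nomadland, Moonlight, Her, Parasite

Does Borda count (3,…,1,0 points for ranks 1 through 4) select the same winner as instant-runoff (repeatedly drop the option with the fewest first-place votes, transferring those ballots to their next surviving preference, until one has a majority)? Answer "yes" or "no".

Borda — scores: Her 36, Nomadland 41, Parasite 31, Moonlight 24. Winner: Nomadland.
Instant-runoff — R1 Her 1, Nomadland 6, Parasite 9, Moonlight 6 (Her out); R2 Nomadland 7, Parasite 9, Moonlight 6 (Moonlight out); R3 Nomadland 13, Parasite 9 (Nomadland winner). Winner: Nomadland.
The two methods agree.

yes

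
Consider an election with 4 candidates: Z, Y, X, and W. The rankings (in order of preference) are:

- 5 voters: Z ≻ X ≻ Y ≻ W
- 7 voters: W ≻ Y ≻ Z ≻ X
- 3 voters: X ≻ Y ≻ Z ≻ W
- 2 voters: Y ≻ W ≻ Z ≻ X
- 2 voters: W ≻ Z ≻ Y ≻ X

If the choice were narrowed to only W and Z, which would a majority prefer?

Voters preferring W to Z: 11; preferring Z to W: 8.
W wins the head-to-head.

W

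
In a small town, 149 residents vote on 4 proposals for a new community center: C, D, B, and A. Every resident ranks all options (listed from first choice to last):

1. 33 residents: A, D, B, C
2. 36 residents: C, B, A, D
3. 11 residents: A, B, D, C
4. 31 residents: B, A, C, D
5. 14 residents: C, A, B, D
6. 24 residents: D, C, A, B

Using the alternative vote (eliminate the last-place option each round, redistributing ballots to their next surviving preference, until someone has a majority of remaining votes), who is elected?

A

Round 1: C 50, D 24, B 31, A 44. Eliminate D.
Round 2: C 74, B 31, A 44. Eliminate B.
Round 3: C 74, A 75. A has a majority.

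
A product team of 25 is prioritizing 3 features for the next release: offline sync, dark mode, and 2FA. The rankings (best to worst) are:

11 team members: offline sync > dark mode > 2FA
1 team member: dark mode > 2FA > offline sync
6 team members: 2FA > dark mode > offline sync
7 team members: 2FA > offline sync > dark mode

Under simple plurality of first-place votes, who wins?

First-place votes: offline sync 11, dark mode 1, 2FA 13.
2FA has the most first-place votes.

2FA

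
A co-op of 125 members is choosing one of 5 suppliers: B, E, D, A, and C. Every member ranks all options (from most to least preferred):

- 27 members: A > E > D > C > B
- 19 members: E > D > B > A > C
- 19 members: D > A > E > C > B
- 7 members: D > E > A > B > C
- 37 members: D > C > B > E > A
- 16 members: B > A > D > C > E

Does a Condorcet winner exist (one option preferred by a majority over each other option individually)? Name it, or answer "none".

D

D vs B: 109–16 for D.
D vs E: 79–46 for D.
D vs A: 82–43 for D.
D vs C: 125–0 for D.
D beats every other option head-to-head.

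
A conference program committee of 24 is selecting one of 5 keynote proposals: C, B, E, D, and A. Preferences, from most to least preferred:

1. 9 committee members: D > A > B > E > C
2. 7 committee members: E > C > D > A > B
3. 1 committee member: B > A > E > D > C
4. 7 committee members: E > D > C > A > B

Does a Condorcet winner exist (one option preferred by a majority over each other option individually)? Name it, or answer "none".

E vs C: 24–0 for E.
E vs B: 14–10 for E.
E vs D: 15–9 for E.
E vs A: 14–10 for E.
E beats every other option head-to-head.

E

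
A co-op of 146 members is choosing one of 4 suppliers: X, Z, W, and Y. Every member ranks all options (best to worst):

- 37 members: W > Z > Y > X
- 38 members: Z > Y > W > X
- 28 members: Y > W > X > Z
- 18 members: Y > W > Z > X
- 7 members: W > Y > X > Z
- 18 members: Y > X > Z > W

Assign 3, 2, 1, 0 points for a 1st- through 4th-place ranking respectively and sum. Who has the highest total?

X: 37·0 + 38·0 + 28·1 + 18·0 + 7·1 + 18·2 = 71
Z: 37·2 + 38·3 + 28·0 + 18·1 + 7·0 + 18·1 = 224
W: 37·3 + 38·1 + 28·2 + 18·2 + 7·3 + 18·0 = 262
Y: 37·1 + 38·2 + 28·3 + 18·3 + 7·2 + 18·3 = 319
Y has the highest Borda score (319).

Y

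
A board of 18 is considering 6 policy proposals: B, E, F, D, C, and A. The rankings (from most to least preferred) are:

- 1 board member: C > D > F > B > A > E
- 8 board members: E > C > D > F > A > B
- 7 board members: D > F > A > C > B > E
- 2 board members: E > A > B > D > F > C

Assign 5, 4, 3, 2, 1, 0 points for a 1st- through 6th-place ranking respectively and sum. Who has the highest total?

B: 1·2 + 8·0 + 7·1 + 2·3 = 15
E: 1·0 + 8·5 + 7·0 + 2·5 = 50
F: 1·3 + 8·2 + 7·4 + 2·1 = 49
D: 1·4 + 8·3 + 7·5 + 2·2 = 67
C: 1·5 + 8·4 + 7·2 + 2·0 = 51
A: 1·1 + 8·1 + 7·3 + 2·4 = 38
D has the highest Borda score (67).

D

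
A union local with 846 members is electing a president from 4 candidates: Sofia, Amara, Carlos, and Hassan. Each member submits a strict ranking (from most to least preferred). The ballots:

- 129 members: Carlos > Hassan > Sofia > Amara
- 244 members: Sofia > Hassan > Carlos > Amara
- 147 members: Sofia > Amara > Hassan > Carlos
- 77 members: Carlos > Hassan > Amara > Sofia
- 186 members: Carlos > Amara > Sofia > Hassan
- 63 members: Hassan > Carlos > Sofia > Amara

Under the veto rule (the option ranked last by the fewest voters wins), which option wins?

Last-place votes: Sofia 77, Amara 436, Carlos 147, Hassan 186.
Sofia is ranked last by the fewest voters, so Sofia wins.

Sofia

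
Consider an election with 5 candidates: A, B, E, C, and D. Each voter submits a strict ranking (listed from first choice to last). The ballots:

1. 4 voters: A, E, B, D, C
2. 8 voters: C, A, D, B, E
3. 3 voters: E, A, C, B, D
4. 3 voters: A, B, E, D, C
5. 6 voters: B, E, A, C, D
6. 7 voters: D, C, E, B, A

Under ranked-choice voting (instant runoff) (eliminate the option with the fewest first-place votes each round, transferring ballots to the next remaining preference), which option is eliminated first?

Round 1: A 7, B 6, E 3, C 8, D 7. Eliminate E.

E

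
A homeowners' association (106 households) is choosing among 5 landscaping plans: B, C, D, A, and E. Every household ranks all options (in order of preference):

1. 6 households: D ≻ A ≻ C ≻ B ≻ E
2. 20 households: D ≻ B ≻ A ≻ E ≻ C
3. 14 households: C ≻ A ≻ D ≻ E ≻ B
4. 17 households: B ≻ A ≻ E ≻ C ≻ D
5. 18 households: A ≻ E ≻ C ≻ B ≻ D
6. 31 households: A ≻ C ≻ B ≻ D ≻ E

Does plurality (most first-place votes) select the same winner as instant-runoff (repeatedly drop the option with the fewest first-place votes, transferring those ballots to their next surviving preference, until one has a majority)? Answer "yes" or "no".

Plurality — first-place votes: B 17, C 14, D 26, A 49, E 0. Winner: A.
Instant-runoff — R1 B 17, C 14, D 26, A 49, E 0 (E out); R2 B 17, C 14, D 26, A 49 (C out); R3 B 17, D 26, A 63 (A winner). Winner: A.
The two methods agree.

yes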